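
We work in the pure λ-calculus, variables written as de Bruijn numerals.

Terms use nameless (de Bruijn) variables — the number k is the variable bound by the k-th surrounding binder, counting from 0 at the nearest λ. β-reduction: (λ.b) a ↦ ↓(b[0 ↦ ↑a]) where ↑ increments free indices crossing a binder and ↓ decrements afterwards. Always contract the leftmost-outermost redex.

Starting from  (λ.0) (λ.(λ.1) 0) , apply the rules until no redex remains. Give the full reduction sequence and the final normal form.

Answer: normal form = λ.0  (in 2 steps)

Derivation:
  start: (λ.0) (λ.(λ.1) 0)
  →1  λ.(λ.1) 0
  →2  λ.0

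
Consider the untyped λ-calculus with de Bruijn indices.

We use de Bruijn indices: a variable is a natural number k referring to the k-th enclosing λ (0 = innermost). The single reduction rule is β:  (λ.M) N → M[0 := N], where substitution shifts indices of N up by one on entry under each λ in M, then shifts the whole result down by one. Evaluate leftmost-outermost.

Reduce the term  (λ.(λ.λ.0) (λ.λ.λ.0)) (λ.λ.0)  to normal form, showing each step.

Answer: normal form = λ.0  (in 2 steps)

Reduction:
  start: (λ.(λ.λ.0) (λ.λ.λ.0)) (λ.λ.0)
  step 1: (λ.λ.0) (λ.λ.λ.0)
  step 2: λ.0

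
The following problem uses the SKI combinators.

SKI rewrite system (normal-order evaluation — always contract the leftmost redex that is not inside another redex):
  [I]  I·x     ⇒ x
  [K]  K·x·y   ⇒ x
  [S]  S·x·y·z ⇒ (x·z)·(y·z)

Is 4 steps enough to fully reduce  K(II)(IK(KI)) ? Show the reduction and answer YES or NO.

Answer: YES — reaches normal form I in 2 ≤ 4 steps

Working:
  start: K(II)(IK(KI))
  [1] II
  [2] I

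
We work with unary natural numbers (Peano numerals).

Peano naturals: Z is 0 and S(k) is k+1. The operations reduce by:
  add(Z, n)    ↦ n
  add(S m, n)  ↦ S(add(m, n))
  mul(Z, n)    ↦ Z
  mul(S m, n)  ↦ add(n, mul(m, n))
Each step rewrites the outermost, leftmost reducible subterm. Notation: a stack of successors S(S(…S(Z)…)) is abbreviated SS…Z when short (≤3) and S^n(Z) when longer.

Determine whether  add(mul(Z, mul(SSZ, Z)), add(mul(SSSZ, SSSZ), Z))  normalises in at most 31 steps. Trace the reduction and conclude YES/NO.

Answer: YES — reaches normal form S^9(Z) in 28 ≤ 31 steps

Working:
  start: add(mul(Z, mul(SSZ, Z)), add(mul(SSSZ, SSSZ), Z))
  [1] add(Z, add(mul(SSSZ, SSSZ), Z))
  [2] add(mul(SSSZ, SSSZ), Z)
  [3] add(add(SSSZ, mul(SSZ, SSSZ)), Z)
  [4] add(S(add(SSZ, mul(SSZ, SSSZ))), Z)
  [5] S(add(add(SSZ, mul(SSZ, SSSZ)), Z))
  [6] S(add(S(add(SZ, mul(SSZ, SSSZ))), Z))
  [7] S(S(add(add(SZ, mul(SSZ, SSSZ)), Z)))
  [8] S(S(add(S(add(Z, mul(SSZ, SSSZ))), Z)))
  [9] S(S(S(add(add(Z, mul(SSZ, SSSZ)), Z))))
  [10] S(S(S(add(mul(SSZ, SSSZ), Z))))
  [11] S(S(S(add(add(SSSZ, mul(SZ, SSSZ)), Z))))
  [12] S(S(S(add(S(add(SSZ, mul(SZ, SSSZ))), Z))))
  [13] S(S(S(S(add(add(SSZ, mul(SZ, SSSZ)), Z)))))
  [14] S(S(S(S(add(S(add(SZ, mul(SZ, SSSZ))), Z)))))
  [15] S(S(S(S(S(add(add(SZ, mul(SZ, SSSZ)), Z))))))
  [16] S(S(S(S(S(add(S(add(Z, mul(SZ, SSSZ))), Z))))))
  [17] S(S(S(S(S(S(add(add(Z, mul(SZ, SSSZ)), Z)))))))
  [18] S(S(S(S(S(S(add(mul(SZ, SSSZ), Z)))))))
  [19] S(S(S(S(S(S(add(add(SSSZ, mul(Z, SSSZ)), Z)))))))
  [20] S(S(S(S(S(S(add(S(add(SSZ, mul(Z, SSSZ))), Z)))))))
  [21] S(S(S(S(S(S(S(add(add(SSZ, mul(Z, SSSZ)), Z))))))))
  [22] S(S(S(S(S(S(S(add(S(add(SZ, mul(Z, SSSZ))), Z))))))))
  [23] S(S(S(S(S(S(S(S(add(add(SZ, mul(Z, SSSZ)), Z)))))))))
  [24] S(S(S(S(S(S(S(S(add(S(add(Z, mul(Z, SSSZ))), Z)))))))))
  [25] S(S(S(S(S(S(S(S(S(add(add(Z, mul(Z, SSSZ)), Z))))))))))
  [26] S(S(S(S(S(S(S(S(S(add(mul(Z, SSSZ), Z))))))))))
  [27] S(S(S(S(S(S(S(S(S(add(Z, Z))))))))))
  [28] S^9(Z)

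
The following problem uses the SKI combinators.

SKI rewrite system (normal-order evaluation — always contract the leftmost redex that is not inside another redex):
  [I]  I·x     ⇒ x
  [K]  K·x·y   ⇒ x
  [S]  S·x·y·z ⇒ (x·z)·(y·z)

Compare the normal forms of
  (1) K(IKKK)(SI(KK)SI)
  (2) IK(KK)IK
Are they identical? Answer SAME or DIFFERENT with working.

Answer: SAME — A ⇓ K, B ⇓ K

Working:
Term A:
  start: K(IKKK)(SI(KK)SI)
  [1] IKKK
  [2] KKK
  [3] K

Term B:
  start: IK(KK)IK
  [1] K(KK)IK
  [2] KKK
  [3] K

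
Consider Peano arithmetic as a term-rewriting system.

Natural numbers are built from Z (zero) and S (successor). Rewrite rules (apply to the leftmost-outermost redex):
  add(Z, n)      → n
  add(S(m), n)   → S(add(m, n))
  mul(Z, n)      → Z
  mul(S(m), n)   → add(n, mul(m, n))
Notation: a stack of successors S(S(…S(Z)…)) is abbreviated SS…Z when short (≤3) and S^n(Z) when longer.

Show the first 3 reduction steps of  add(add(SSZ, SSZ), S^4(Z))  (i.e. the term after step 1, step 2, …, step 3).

Answer: after 3 steps: S(add(S(add(Z, SSZ)), S^4(Z)))

Reduction:
  start: add(add(SSZ, SSZ), S^4(Z))
  [1] add(S(add(SZ, SSZ)), S^4(Z))
  [2] S(add(add(SZ, SSZ), S^4(Z)))
  [3] S(add(S(add(Z, SSZ)), S^4(Z)))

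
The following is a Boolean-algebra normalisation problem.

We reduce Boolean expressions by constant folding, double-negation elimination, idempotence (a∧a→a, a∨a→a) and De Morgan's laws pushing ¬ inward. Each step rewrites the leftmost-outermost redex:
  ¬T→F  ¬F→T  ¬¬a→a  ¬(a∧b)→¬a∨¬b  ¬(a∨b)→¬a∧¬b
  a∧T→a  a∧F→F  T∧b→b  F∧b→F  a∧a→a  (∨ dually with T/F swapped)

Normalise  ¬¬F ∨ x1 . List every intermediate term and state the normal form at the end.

  start: ¬¬F ∨ x1
  [1] F ∨ x1
  [2] x1

Answer: normal form = x1  (in 2 steps)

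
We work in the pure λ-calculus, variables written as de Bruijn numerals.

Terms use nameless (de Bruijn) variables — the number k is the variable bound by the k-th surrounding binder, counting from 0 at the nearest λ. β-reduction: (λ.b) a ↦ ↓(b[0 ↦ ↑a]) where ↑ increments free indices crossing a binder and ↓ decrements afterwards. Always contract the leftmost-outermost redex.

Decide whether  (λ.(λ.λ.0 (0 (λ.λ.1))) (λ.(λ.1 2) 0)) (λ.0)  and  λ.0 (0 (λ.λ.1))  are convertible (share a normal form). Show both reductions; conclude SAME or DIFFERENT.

Answer: SAME — A ⇓ λ.0 (0 (λ.λ.1)), B ⇓ λ.0 (0 (λ.λ.1))

Working:
Term A:
  start: (λ.(λ.λ.0 (0 (λ.λ.1))) (λ.(λ.1 2) 0)) (λ.0)
  →1  (λ.λ.0 (0 (λ.λ.1))) (λ.(λ.1 (λ.0)) 0)
  →2  λ.0 (0 (λ.λ.1))

Term B:
  start: λ.0 (0 (λ.λ.1))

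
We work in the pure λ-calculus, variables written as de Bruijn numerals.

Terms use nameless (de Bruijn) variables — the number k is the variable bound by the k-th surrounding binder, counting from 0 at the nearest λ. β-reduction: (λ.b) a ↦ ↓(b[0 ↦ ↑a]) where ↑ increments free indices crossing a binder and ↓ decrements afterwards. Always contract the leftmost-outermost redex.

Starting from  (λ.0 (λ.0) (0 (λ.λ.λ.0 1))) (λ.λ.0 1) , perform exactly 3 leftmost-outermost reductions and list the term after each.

  start: (λ.0 (λ.0) (0 (λ.λ.λ.0 1))) (λ.λ.0 1)
  step 1: (λ.λ.0 1) (λ.0) ((λ.λ.0 1) (λ.λ.λ.0 1))
  step 2: (λ.0 (λ.0)) ((λ.λ.0 1) (λ.λ.λ.0 1))
  step 3: (λ.λ.0 1) (λ.λ.λ.0 1) (λ.0)

Answer: after 3 steps: (λ.λ.0 1) (λ.λ.λ.0 1) (λ.0)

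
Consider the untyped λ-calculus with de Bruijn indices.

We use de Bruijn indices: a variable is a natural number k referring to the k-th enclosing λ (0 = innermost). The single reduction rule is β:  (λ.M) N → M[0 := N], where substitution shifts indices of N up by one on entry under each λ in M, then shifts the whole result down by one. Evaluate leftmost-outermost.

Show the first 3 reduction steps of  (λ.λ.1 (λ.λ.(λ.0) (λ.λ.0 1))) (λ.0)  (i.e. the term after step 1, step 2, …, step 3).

Answer: after 3 steps: λ.λ.λ.λ.λ.0 1

Derivation:
  start: (λ.λ.1 (λ.λ.(λ.0) (λ.λ.0 1))) (λ.0)
  step 1: λ.(λ.0) (λ.λ.(λ.0) (λ.λ.0 1))
  step 2: λ.λ.λ.(λ.0) (λ.λ.0 1)
  step 3: λ.λ.λ.λ.λ.0 1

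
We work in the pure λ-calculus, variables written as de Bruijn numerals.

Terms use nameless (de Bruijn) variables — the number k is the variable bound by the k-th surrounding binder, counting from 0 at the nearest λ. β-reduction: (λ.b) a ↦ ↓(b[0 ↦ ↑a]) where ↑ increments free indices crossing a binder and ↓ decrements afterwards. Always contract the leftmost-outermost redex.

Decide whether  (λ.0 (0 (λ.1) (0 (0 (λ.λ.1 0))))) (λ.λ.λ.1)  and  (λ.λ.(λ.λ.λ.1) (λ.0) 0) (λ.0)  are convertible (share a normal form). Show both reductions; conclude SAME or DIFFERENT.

Term A:
  start: (λ.0 (0 (λ.1) (0 (0 (λ.λ.1 0))))) (λ.λ.λ.1)
  step 1: (λ.λ.λ.1) ((λ.λ.λ.1) (λ.λ.λ.λ.1) ((λ.λ.λ.1) ((λ.λ.λ.1) (λ.λ.1 0))))
  step 2: λ.λ.1

Term B:
  start: (λ.λ.(λ.λ.λ.1) (λ.0) 0) (λ.0)
  step 1: λ.(λ.λ.λ.1) (λ.0) 0
  step 2: λ.(λ.λ.1) 0
  step 3: λ.λ.1

Answer: SAME — A ⇓ λ.λ.1, B ⇓ λ.λ.1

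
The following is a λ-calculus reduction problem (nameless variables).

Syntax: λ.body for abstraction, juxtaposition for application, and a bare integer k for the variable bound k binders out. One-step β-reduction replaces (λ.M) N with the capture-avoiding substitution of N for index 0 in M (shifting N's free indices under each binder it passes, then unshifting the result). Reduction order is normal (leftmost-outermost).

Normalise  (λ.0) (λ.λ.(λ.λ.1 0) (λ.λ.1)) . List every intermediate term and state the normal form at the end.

  start: (λ.0) (λ.λ.(λ.λ.1 0) (λ.λ.1))
  [1] λ.λ.(λ.λ.1 0) (λ.λ.1)
  [2] λ.λ.λ.(λ.λ.1) 0
  [3] λ.λ.λ.λ.1

Answer: normal form = λ.λ.λ.λ.1  (in 3 steps)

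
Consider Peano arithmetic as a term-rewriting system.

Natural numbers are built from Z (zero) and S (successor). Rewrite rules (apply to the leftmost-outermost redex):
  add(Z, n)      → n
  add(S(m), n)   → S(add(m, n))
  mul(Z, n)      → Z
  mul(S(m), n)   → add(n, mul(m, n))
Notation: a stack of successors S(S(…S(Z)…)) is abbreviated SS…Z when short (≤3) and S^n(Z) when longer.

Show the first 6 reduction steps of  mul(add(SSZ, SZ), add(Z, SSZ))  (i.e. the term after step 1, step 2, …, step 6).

  start: mul(add(SSZ, SZ), add(Z, SSZ))
  [1] mul(S(add(SZ, SZ)), add(Z, SSZ))
  [2] add(add(Z, SSZ), mul(add(SZ, SZ), add(Z, SSZ)))
  [3] add(SSZ, mul(add(SZ, SZ), add(Z, SSZ)))
  [4] S(add(SZ, mul(add(SZ, SZ), add(Z, SSZ))))
  [5] S(S(add(Z, mul(add(SZ, SZ), add(Z, SSZ)))))
  [6] S(S(mul(add(SZ, SZ), add(Z, SSZ))))

Answer: after 6 steps: S(S(mul(add(SZ, SZ), add(Z, SSZ))))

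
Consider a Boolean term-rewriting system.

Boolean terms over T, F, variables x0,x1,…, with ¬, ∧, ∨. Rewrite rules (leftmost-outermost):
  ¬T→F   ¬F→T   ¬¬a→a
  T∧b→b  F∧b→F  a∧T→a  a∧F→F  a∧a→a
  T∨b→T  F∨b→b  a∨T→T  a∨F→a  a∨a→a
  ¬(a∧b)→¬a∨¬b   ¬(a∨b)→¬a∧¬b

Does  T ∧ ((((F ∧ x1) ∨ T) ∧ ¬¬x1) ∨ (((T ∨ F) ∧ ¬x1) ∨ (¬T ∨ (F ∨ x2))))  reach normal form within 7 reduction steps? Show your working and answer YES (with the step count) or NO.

Answer: NO — after 7 steps the term is x1 ∨ (¬x1 ∨ (F ∨ (F ∨ x2))), not yet normal

Working:
  start: T ∧ ((((F ∧ x1) ∨ T) ∧ ¬¬x1) ∨ (((T ∨ F) ∧ ¬x1) ∨ (¬T ∨ (F ∨ x2))))
  step 1: (((F ∧ x1) ∨ T) ∧ ¬¬x1) ∨ (((T ∨ F) ∧ ¬x1) ∨ (¬T ∨ (F ∨ x2)))
  step 2: (T ∧ ¬¬x1) ∨ (((T ∨ F) ∧ ¬x1) ∨ (¬T ∨ (F ∨ x2)))
  step 3: ¬¬x1 ∨ (((T ∨ F) ∧ ¬x1) ∨ (¬T ∨ (F ∨ x2)))
  step 4: x1 ∨ (((T ∨ F) ∧ ¬x1) ∨ (¬T ∨ (F ∨ x2)))
  step 5: x1 ∨ ((T ∧ ¬x1) ∨ (¬T ∨ (F ∨ x2)))
  step 6: x1 ∨ (¬x1 ∨ (¬T ∨ (F ∨ x2)))
  step 7: x1 ∨ (¬x1 ∨ (F ∨ (F ∨ x2)))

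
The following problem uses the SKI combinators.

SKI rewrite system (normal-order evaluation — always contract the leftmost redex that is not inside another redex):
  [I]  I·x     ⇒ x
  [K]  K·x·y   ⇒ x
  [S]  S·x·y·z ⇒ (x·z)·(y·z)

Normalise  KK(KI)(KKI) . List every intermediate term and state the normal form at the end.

  start: KK(KI)(KKI)
  →1  K(KKI)
  →2  KK

Answer: normal form = KK  (in 2 steps)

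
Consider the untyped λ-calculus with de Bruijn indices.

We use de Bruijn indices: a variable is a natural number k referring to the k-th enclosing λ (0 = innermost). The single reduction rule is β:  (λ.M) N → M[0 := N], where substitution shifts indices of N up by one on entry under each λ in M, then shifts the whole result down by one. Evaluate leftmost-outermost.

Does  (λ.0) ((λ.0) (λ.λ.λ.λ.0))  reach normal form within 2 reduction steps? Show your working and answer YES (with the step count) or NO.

  start: (λ.0) ((λ.0) (λ.λ.λ.λ.0))
  →1  (λ.0) (λ.λ.λ.λ.0)
  →2  λ.λ.λ.λ.0

Answer: YES — reaches normal form λ.λ.λ.λ.0 in 2 ≤ 2 steps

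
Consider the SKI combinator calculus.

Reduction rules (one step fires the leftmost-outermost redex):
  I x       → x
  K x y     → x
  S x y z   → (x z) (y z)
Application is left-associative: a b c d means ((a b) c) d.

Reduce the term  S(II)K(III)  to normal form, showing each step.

Answer: normal form = KI  (in 8 steps)

Derivation:
  start: S(II)K(III)
  [1] II(III)(K(III))
  [2] I(III)(K(III))
  [3] III(K(III))
  [4] II(K(III))
  [5] I(K(III))
  [6] K(III)
  [7] K(II)
  [8] KI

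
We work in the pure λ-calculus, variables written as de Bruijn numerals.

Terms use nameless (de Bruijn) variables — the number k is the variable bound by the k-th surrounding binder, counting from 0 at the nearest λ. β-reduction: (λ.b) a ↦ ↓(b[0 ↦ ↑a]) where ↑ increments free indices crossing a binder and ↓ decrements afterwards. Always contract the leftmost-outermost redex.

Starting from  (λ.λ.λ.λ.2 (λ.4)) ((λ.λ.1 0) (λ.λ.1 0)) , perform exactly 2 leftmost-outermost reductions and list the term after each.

Answer: after 2 steps: λ.λ.λ.2 (λ.λ.(λ.λ.1 0) 0)

Working:
  start: (λ.λ.λ.λ.2 (λ.4)) ((λ.λ.1 0) (λ.λ.1 0))
  [1] λ.λ.λ.2 (λ.(λ.λ.1 0) (λ.λ.1 0))
  [2] λ.λ.λ.2 (λ.λ.(λ.λ.1 0) 0)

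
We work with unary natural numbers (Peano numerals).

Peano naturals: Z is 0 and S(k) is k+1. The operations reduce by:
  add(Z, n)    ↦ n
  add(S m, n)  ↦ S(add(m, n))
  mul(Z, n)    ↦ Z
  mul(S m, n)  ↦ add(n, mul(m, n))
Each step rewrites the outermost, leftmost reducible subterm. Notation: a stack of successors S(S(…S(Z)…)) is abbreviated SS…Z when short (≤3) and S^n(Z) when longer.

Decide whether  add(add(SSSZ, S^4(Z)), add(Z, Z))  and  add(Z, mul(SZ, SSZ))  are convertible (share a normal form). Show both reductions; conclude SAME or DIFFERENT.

Answer: DIFFERENT — A ⇓ S^7(Z), B ⇓ SSZ

Working:
Term A:
  start: add(add(SSSZ, S^4(Z)), add(Z, Z))
  →1  add(S(add(SSZ, S^4(Z))), add(Z, Z))
  →2  S(add(add(SSZ, S^4(Z)), add(Z, Z)))
  →3  S(add(S(add(SZ, S^4(Z))), add(Z, Z)))
  →4  S(S(add(add(SZ, S^4(Z)), add(Z, Z))))
  →5  S(S(add(S(add(Z, S^4(Z))), add(Z, Z))))
  →6  S(S(S(add(add(Z, S^4(Z)), add(Z, Z)))))
  →7  S(S(S(add(S^4(Z), add(Z, Z)))))
  →8  S(S(S(S(add(SSSZ, add(Z, Z))))))
  →9  S(S(S(S(S(add(SSZ, add(Z, Z)))))))
  →10  S(S(S(S(S(S(add(SZ, add(Z, Z))))))))
  →11  S(S(S(S(S(S(S(add(Z, add(Z, Z)))))))))
  →12  S(S(S(S(S(S(S(add(Z, Z))))))))
  →13  S^7(Z)

Term B:
  start: add(Z, mul(SZ, SSZ))
  →1  mul(SZ, SSZ)
  →2  add(SSZ, mul(Z, SSZ))
  →3  S(add(SZ, mul(Z, SSZ)))
  →4  S(S(add(Z, mul(Z, SSZ))))
  →5  S(S(mul(Z, SSZ)))
  →6  SSZ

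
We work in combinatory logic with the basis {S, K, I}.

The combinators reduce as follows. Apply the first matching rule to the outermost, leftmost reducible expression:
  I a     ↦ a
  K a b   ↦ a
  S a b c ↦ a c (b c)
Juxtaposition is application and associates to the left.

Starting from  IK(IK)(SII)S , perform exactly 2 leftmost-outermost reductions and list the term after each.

  start: IK(IK)(SII)S
  [1] K(IK)(SII)S
  [2] IKS

Answer: after 2 steps: IKS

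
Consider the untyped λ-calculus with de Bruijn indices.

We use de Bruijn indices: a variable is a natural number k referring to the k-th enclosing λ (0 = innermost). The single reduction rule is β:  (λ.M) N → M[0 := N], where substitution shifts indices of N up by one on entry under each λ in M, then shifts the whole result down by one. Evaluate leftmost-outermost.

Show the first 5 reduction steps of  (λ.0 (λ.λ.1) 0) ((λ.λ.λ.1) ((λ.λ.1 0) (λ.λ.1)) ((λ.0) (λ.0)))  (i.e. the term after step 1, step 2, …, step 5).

  start: (λ.0 (λ.λ.1) 0) ((λ.λ.λ.1) ((λ.λ.1 0) (λ.λ.1)) ((λ.0) (λ.0)))
  [1] (λ.λ.λ.1) ((λ.λ.1 0) (λ.λ.1)) ((λ.0) (λ.0)) (λ.λ.1) ((λ.λ.λ.1) ((λ.λ.1 0) (λ.λ.1)) ((λ.0) (λ.0)))
  [2] (λ.λ.1) ((λ.0) (λ.0)) (λ.λ.1) ((λ.λ.λ.1) ((λ.λ.1 0) (λ.λ.1)) ((λ.0) (λ.0)))
  [3] (λ.(λ.0) (λ.0)) (λ.λ.1) ((λ.λ.λ.1) ((λ.λ.1 0) (λ.λ.1)) ((λ.0) (λ.0)))
  [4] (λ.0) (λ.0) ((λ.λ.λ.1) ((λ.λ.1 0) (λ.λ.1)) ((λ.0) (λ.0)))
  [5] (λ.0) ((λ.λ.λ.1) ((λ.λ.1 0) (λ.λ.1)) ((λ.0) (λ.0)))

Answer: after 5 steps: (λ.0) ((λ.λ.λ.1) ((λ.λ.1 0) (λ.λ.1)) ((λ.0) (λ.0)))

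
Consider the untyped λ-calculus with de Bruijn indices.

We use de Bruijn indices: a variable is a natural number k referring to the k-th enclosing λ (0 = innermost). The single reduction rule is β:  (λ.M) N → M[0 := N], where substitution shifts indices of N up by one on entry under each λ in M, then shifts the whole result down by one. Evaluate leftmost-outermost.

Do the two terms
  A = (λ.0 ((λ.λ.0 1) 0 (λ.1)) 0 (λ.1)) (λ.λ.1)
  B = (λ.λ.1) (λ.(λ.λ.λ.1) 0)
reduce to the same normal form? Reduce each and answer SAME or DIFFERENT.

Term A:
  start: (λ.0 ((λ.λ.0 1) 0 (λ.1)) 0 (λ.1)) (λ.λ.1)
  →1  (λ.λ.1) ((λ.λ.0 1) (λ.λ.1) (λ.λ.λ.1)) (λ.λ.1) (λ.λ.λ.1)
  →2  (λ.(λ.λ.0 1) (λ.λ.1) (λ.λ.λ.1)) (λ.λ.1) (λ.λ.λ.1)
  →3  (λ.λ.0 1) (λ.λ.1) (λ.λ.λ.1) (λ.λ.λ.1)
  →4  (λ.0 (λ.λ.1)) (λ.λ.λ.1) (λ.λ.λ.1)
  →5  (λ.λ.λ.1) (λ.λ.1) (λ.λ.λ.1)
  →6  (λ.λ.1) (λ.λ.λ.1)
  →7  λ.λ.λ.λ.1

Term B:
  start: (λ.λ.1) (λ.(λ.λ.λ.1) 0)
  →1  λ.λ.(λ.λ.λ.1) 0
  →2  λ.λ.λ.λ.1

Answer: SAME — A ⇓ λ.λ.λ.λ.1, B ⇓ λ.λ.λ.λ.1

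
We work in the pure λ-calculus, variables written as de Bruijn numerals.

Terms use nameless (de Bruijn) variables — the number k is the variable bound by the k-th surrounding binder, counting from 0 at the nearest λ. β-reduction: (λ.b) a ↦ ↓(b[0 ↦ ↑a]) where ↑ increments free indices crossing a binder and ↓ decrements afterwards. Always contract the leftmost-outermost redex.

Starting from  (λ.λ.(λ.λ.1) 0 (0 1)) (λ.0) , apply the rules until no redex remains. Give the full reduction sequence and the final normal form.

  start: (λ.λ.(λ.λ.1) 0 (0 1)) (λ.0)
  →1  λ.(λ.λ.1) 0 (0 (λ.0))
  →2  λ.(λ.1) (0 (λ.0))
  →3  λ.0

Answer: normal form = λ.0  (in 3 steps)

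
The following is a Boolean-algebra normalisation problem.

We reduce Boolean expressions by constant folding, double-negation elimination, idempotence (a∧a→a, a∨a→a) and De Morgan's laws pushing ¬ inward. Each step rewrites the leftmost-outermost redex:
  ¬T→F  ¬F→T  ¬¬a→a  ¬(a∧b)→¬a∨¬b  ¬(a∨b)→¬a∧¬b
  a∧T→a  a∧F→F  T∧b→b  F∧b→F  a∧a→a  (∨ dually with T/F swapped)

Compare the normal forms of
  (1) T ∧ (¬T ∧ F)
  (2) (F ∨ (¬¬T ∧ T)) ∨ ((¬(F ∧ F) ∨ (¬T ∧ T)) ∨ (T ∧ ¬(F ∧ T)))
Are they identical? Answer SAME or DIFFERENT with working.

Term A:
  start: T ∧ (¬T ∧ F)
  [1] ¬T ∧ F
  [2] F

Term B:
  start: (F ∨ (¬¬T ∧ T)) ∨ ((¬(F ∧ F) ∨ (¬T ∧ T)) ∨ (T ∧ ¬(F ∧ T)))
  [1] (¬¬T ∧ T) ∨ ((¬(F ∧ F) ∨ (¬T ∧ T)) ∨ (T ∧ ¬(F ∧ T)))
  [2] ¬¬T ∨ ((¬(F ∧ F) ∨ (¬T ∧ T)) ∨ (T ∧ ¬(F ∧ T)))
  [3] T ∨ ((¬(F ∧ F) ∨ (¬T ∧ T)) ∨ (T ∧ ¬(F ∧ T)))
  [4] T

Answer: DIFFERENT — A ⇓ F, B ⇓ T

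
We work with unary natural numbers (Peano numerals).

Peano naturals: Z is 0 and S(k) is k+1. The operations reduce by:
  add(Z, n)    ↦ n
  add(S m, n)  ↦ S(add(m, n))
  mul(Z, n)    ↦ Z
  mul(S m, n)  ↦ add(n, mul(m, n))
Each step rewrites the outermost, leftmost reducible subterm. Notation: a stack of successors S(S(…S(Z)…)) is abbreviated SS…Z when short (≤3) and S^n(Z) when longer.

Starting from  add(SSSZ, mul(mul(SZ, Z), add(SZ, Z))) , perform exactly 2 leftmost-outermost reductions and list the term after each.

  start: add(SSSZ, mul(mul(SZ, Z), add(SZ, Z)))
  step 1: S(add(SSZ, mul(mul(SZ, Z), add(SZ, Z))))
  step 2: S(S(add(SZ, mul(mul(SZ, Z), add(SZ, Z)))))

Answer: after 2 steps: S(S(add(SZ, mul(mul(SZ, Z), add(SZ, Z)))))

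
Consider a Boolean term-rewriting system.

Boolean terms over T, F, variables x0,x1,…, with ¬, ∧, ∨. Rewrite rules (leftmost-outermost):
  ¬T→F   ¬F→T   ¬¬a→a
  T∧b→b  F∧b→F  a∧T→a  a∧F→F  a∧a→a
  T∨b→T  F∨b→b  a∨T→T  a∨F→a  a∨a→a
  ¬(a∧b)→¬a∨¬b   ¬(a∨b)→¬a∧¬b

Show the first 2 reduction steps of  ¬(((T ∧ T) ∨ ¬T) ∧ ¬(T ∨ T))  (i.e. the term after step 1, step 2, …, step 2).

Answer: after 2 steps: (¬(T ∧ T) ∧ ¬¬T) ∨ ¬¬(T ∨ T)

Working:
  start: ¬(((T ∧ T) ∨ ¬T) ∧ ¬(T ∨ T))
  →1  ¬((T ∧ T) ∨ ¬T) ∨ ¬¬(T ∨ T)
  →2  (¬(T ∧ T) ∧ ¬¬T) ∨ ¬¬(T ∨ T)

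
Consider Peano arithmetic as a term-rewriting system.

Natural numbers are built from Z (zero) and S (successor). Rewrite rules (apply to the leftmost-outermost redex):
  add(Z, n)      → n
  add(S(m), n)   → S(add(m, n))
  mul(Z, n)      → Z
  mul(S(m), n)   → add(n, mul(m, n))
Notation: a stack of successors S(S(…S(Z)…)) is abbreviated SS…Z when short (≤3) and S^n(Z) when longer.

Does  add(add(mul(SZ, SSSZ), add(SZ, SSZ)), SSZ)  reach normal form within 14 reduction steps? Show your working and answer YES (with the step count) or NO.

Answer: NO — after 14 steps the term is S(S(S(add(S(add(Z, SSZ)), SSZ)))), not yet normal

Derivation:
  start: add(add(mul(SZ, SSSZ), add(SZ, SSZ)), SSZ)
  step 1: add(add(add(SSSZ, mul(Z, SSSZ)), add(SZ, SSZ)), SSZ)
  step 2: add(add(S(add(SSZ, mul(Z, SSSZ))), add(SZ, SSZ)), SSZ)
  step 3: add(S(add(add(SSZ, mul(Z, SSSZ)), add(SZ, SSZ))), SSZ)
  step 4: S(add(add(add(SSZ, mul(Z, SSSZ)), add(SZ, SSZ)), SSZ))
  step 5: S(add(add(S(add(SZ, mul(Z, SSSZ))), add(SZ, SSZ)), SSZ))
  step 6: S(add(S(add(add(SZ, mul(Z, SSSZ)), add(SZ, SSZ))), SSZ))
  step 7: S(S(add(add(add(SZ, mul(Z, SSSZ)), add(SZ, SSZ)), SSZ)))
  step 8: S(S(add(add(S(add(Z, mul(Z, SSSZ))), add(SZ, SSZ)), SSZ)))
  step 9: S(S(add(S(add(add(Z, mul(Z, SSSZ)), add(SZ, SSZ))), SSZ)))
  step 10: S(S(S(add(add(add(Z, mul(Z, SSSZ)), add(SZ, SSZ)), SSZ))))
  step 11: S(S(S(add(add(mul(Z, SSSZ), add(SZ, SSZ)), SSZ))))
  step 12: S(S(S(add(add(Z, add(SZ, SSZ)), SSZ))))
  step 13: S(S(S(add(add(SZ, SSZ), SSZ))))
  step 14: S(S(S(add(S(add(Z, SSZ)), SSZ))))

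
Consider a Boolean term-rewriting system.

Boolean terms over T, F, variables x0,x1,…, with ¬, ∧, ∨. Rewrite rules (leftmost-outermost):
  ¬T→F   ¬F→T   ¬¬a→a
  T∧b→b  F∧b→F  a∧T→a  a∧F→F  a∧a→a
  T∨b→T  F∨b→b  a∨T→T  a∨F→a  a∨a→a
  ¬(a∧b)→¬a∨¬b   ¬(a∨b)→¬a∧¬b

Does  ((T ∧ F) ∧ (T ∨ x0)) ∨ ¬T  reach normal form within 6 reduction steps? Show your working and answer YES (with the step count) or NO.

Answer: YES — reaches normal form F in 4 ≤ 6 steps

Reduction:
  start: ((T ∧ F) ∧ (T ∨ x0)) ∨ ¬T
  [1] (F ∧ (T ∨ x0)) ∨ ¬T
  [2] F ∨ ¬T
  [3] ¬T
  [4] F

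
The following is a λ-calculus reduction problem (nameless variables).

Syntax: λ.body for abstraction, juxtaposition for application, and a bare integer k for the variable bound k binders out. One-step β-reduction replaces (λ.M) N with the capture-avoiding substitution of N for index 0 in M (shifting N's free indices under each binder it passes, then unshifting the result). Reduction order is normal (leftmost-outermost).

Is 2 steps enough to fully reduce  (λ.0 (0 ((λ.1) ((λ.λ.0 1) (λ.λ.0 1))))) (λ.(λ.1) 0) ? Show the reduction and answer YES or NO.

Answer: NO — after 2 steps the term is (λ.(λ.(λ.1) 0) ((λ.λ.(λ.1) 0) ((λ.λ.0 1) (λ.λ.0 1)))) ((λ.(λ.1) 0) ((λ.λ.(λ.1) 0) ((λ.λ.0 1) (λ.λ.0 1)))), not yet normal

Working:
  start: (λ.0 (0 ((λ.1) ((λ.λ.0 1) (λ.λ.0 1))))) (λ.(λ.1) 0)
  [1] (λ.(λ.1) 0) ((λ.(λ.1) 0) ((λ.λ.(λ.1) 0) ((λ.λ.0 1) (λ.λ.0 1))))
  [2] (λ.(λ.(λ.1) 0) ((λ.λ.(λ.1) 0) ((λ.λ.0 1) (λ.λ.0 1)))) ((λ.(λ.1) 0) ((λ.λ.(λ.1) 0) ((λ.λ.0 1) (λ.λ.0 1))))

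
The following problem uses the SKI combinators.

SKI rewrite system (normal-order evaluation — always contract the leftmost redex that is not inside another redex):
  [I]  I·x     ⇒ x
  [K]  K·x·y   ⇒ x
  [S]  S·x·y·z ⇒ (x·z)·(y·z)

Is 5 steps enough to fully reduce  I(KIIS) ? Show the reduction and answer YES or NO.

  start: I(KIIS)
  [1] KIIS
  [2] IS
  [3] S

Answer: YES — reaches normal form S in 3 ≤ 5 steps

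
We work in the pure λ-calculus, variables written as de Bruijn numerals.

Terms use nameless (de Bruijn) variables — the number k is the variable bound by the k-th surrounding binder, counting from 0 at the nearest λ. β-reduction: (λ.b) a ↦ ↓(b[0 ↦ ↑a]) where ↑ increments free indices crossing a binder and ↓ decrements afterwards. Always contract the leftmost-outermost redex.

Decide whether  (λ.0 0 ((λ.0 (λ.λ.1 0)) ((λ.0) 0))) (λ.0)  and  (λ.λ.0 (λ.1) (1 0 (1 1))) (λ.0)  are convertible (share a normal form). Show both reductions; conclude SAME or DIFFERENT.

Answer: DIFFERENT — A ⇓ λ.λ.1 0, B ⇓ λ.0 (λ.1) (0 (λ.0))

Working:
Term A:
  start: (λ.0 0 ((λ.0 (λ.λ.1 0)) ((λ.0) 0))) (λ.0)
  →1  (λ.0) (λ.0) ((λ.0 (λ.λ.1 0)) ((λ.0) (λ.0)))
  →2  (λ.0) ((λ.0 (λ.λ.1 0)) ((λ.0) (λ.0)))
  →3  (λ.0 (λ.λ.1 0)) ((λ.0) (λ.0))
  →4  (λ.0) (λ.0) (λ.λ.1 0)
  →5  (λ.0) (λ.λ.1 0)
  →6  λ.λ.1 0

Term B:
  start: (λ.λ.0 (λ.1) (1 0 (1 1))) (λ.0)
  →1  λ.0 (λ.1) ((λ.0) 0 ((λ.0) (λ.0)))
  →2  λ.0 (λ.1) (0 ((λ.0) (λ.0)))
  →3  λ.0 (λ.1) (0 (λ.0))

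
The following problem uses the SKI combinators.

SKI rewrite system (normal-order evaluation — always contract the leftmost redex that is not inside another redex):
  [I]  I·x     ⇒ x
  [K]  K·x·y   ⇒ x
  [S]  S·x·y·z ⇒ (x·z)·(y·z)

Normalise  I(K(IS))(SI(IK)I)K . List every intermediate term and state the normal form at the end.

Answer: normal form = SK  (in 3 steps)

Reduction:
  start: I(K(IS))(SI(IK)I)K
  [1] K(IS)(SI(IK)I)K
  [2] ISK
  [3] SK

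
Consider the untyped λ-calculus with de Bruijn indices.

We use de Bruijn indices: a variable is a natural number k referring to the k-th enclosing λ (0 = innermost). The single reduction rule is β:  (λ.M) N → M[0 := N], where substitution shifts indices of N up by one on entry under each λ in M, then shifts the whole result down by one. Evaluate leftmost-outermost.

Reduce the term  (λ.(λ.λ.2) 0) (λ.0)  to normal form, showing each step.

Answer: normal form = λ.λ.0  (in 2 steps)

Reduction:
  start: (λ.(λ.λ.2) 0) (λ.0)
  step 1: (λ.λ.λ.0) (λ.0)
  step 2: λ.λ.0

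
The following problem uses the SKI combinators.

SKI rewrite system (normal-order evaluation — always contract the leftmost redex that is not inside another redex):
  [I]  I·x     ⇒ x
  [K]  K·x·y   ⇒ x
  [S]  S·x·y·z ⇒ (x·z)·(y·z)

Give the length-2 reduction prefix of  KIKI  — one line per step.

Answer: after 2 steps: I

Derivation:
  start: KIKI
  [1] II
  [2] I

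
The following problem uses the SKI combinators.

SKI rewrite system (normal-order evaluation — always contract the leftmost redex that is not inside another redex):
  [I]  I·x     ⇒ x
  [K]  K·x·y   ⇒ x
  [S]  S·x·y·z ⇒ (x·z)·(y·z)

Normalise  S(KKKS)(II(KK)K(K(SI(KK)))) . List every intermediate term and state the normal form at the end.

  start: S(KKKS)(II(KK)K(K(SI(KK))))
  [1] S(KS)(II(KK)K(K(SI(KK))))
  [2] S(KS)(I(KK)K(K(SI(KK))))
  [3] S(KS)(KKK(K(SI(KK))))
  [4] S(KS)(K(K(SI(KK))))

Answer: normal form = S(KS)(K(K(SI(KK))))  (in 4 steps)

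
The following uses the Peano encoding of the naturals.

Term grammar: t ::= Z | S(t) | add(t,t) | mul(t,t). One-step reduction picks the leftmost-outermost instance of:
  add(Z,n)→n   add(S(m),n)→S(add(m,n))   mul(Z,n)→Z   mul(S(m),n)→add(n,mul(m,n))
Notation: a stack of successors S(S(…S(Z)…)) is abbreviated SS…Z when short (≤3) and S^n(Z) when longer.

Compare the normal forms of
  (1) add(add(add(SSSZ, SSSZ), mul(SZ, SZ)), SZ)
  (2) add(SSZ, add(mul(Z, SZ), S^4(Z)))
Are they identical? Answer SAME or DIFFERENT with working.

Answer: DIFFERENT — A ⇓ S^8(Z), B ⇓ S^6(Z)

Working:
Term A:
  start: add(add(add(SSSZ, SSSZ), mul(SZ, SZ)), SZ)
  [1] add(add(S(add(SSZ, SSSZ)), mul(SZ, SZ)), SZ)
  [2] add(S(add(add(SSZ, SSSZ), mul(SZ, SZ))), SZ)
  [3] S(add(add(add(SSZ, SSSZ), mul(SZ, SZ)), SZ))
  [4] S(add(add(S(add(SZ, SSSZ)), mul(SZ, SZ)), SZ))
  [5] S(add(S(add(add(SZ, SSSZ), mul(SZ, SZ))), SZ))
  [6] S(S(add(add(add(SZ, SSSZ), mul(SZ, SZ)), SZ)))
  [7] S(S(add(add(S(add(Z, SSSZ)), mul(SZ, SZ)), SZ)))
  [8] S(S(add(S(add(add(Z, SSSZ), mul(SZ, SZ))), SZ)))
  [9] S(S(S(add(add(add(Z, SSSZ), mul(SZ, SZ)), SZ))))
  [10] S(S(S(add(add(SSSZ, mul(SZ, SZ)), SZ))))
  [11] S(S(S(add(S(add(SSZ, mul(SZ, SZ))), SZ))))
  [12] S(S(S(S(add(add(SSZ, mul(SZ, SZ)), SZ)))))
  [13] S(S(S(S(add(S(add(SZ, mul(SZ, SZ))), SZ)))))
  [14] S(S(S(S(S(add(add(SZ, mul(SZ, SZ)), SZ))))))
  [15] S(S(S(S(S(add(S(add(Z, mul(SZ, SZ))), SZ))))))
  [16] S(S(S(S(S(S(add(add(Z, mul(SZ, SZ)), SZ)))))))
  [17] S(S(S(S(S(S(add(mul(SZ, SZ), SZ)))))))
  [18] S(S(S(S(S(S(add(add(SZ, mul(Z, SZ)), SZ)))))))
  [19] S(S(S(S(S(S(add(S(add(Z, mul(Z, SZ))), SZ)))))))
  [20] S(S(S(S(S(S(S(add(add(Z, mul(Z, SZ)), SZ))))))))
  [21] S(S(S(S(S(S(S(add(mul(Z, SZ), SZ))))))))
  [22] S(S(S(S(S(S(S(add(Z, SZ))))))))
  [23] S^8(Z)

Term B:
  start: add(SSZ, add(mul(Z, SZ), S^4(Z)))
  [1] S(add(SZ, add(mul(Z, SZ), S^4(Z))))
  [2] S(S(add(Z, add(mul(Z, SZ), S^4(Z)))))
  [3] S(S(add(mul(Z, SZ), S^4(Z))))
  [4] S(S(add(Z, S^4(Z))))
  [5] S^6(Z)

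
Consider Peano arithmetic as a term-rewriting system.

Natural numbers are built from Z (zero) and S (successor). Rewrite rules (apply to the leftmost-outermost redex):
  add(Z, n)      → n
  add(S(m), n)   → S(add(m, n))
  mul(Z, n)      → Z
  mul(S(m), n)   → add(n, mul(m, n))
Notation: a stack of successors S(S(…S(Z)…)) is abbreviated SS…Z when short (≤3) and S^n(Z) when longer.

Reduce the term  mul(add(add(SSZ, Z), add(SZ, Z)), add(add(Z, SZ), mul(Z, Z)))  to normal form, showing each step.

Answer: normal form = SSSZ  (in 30 steps)

Reduction:
  start: mul(add(add(SSZ, Z), add(SZ, Z)), add(add(Z, SZ), mul(Z, Z)))
  step 1: mul(add(S(add(SZ, Z)), add(SZ, Z)), add(add(Z, SZ), mul(Z, Z)))
  step 2: mul(S(add(add(SZ, Z), add(SZ, Z))), add(add(Z, SZ), mul(Z, Z)))
  step 3: add(add(add(Z, SZ), mul(Z, Z)), mul(add(add(SZ, Z), add(SZ, Z)), add(add(Z, SZ), mul(Z, Z))))
  step 4: add(add(SZ, mul(Z, Z)), mul(add(add(SZ, Z), add(SZ, Z)), add(add(Z, SZ), mul(Z, Z))))
  step 5: add(S(add(Z, mul(Z, Z))), mul(add(add(SZ, Z), add(SZ, Z)), add(add(Z, SZ), mul(Z, Z))))
  step 6: S(add(add(Z, mul(Z, Z)), mul(add(add(SZ, Z), add(SZ, Z)), add(add(Z, SZ), mul(Z, Z)))))
  step 7: S(add(mul(Z, Z), mul(add(add(SZ, Z), add(SZ, Z)), add(add(Z, SZ), mul(Z, Z)))))
  step 8: S(add(Z, mul(add(add(SZ, Z), add(SZ, Z)), add(add(Z, SZ), mul(Z, Z)))))
  step 9: S(mul(add(add(SZ, Z), add(SZ, Z)), add(add(Z, SZ), mul(Z, Z))))
  step 10: S(mul(add(S(add(Z, Z)), add(SZ, Z)), add(add(Z, SZ), mul(Z, Z))))
  step 11: S(mul(S(add(add(Z, Z), add(SZ, Z))), add(add(Z, SZ), mul(Z, Z))))
  step 12: S(add(add(add(Z, SZ), mul(Z, Z)), mul(add(add(Z, Z), add(SZ, Z)), add(add(Z, SZ), mul(Z, Z)))))
  step 13: S(add(add(SZ, mul(Z, Z)), mul(add(add(Z, Z), add(SZ, Z)), add(add(Z, SZ), mul(Z, Z)))))
  step 14: S(add(S(add(Z, mul(Z, Z))), mul(add(add(Z, Z), add(SZ, Z)), add(add(Z, SZ), mul(Z, Z)))))
  step 15: S(S(add(add(Z, mul(Z, Z)), mul(add(add(Z, Z), add(SZ, Z)), add(add(Z, SZ), mul(Z, Z))))))
  step 16: S(S(add(mul(Z, Z), mul(add(add(Z, Z), add(SZ, Z)), add(add(Z, SZ), mul(Z, Z))))))
  step 17: S(S(add(Z, mul(add(add(Z, Z), add(SZ, Z)), add(add(Z, SZ), mul(Z, Z))))))
  step 18: S(S(mul(add(add(Z, Z), add(SZ, Z)), add(add(Z, SZ), mul(Z, Z)))))
  step 19: S(S(mul(add(Z, add(SZ, Z)), add(add(Z, SZ), mul(Z, Z)))))
  step 20: S(S(mul(add(SZ, Z), add(add(Z, SZ), mul(Z, Z)))))
  step 21: S(S(mul(S(add(Z, Z)), add(add(Z, SZ), mul(Z, Z)))))
  step 22: S(S(add(add(add(Z, SZ), mul(Z, Z)), mul(add(Z, Z), add(add(Z, SZ), mul(Z, Z))))))
  step 23: S(S(add(add(SZ, mul(Z, Z)), mul(add(Z, Z), add(add(Z, SZ), mul(Z, Z))))))
  step 24: S(S(add(S(add(Z, mul(Z, Z))), mul(add(Z, Z), add(add(Z, SZ), mul(Z, Z))))))
  step 25: S(S(S(add(add(Z, mul(Z, Z)), mul(add(Z, Z), add(add(Z, SZ), mul(Z, Z)))))))
  step 26: S(S(S(add(mul(Z, Z), mul(add(Z, Z), add(add(Z, SZ), mul(Z, Z)))))))
  step 27: S(S(S(add(Z, mul(add(Z, Z), add(add(Z, SZ), mul(Z, Z)))))))
  step 28: S(S(S(mul(add(Z, Z), add(add(Z, SZ), mul(Z, Z))))))
  step 29: S(S(S(mul(Z, add(add(Z, SZ), mul(Z, Z))))))
  step 30: SSSZ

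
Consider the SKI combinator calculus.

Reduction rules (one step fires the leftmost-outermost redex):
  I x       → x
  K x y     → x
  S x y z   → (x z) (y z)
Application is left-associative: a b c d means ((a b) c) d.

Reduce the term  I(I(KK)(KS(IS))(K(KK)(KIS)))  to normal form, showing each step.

Answer: normal form = K(KK)  (in 4 steps)

Working:
  start: I(I(KK)(KS(IS))(K(KK)(KIS)))
  [1] I(KK)(KS(IS))(K(KK)(KIS))
  [2] KK(KS(IS))(K(KK)(KIS))
  [3] K(K(KK)(KIS))
  [4] K(KK)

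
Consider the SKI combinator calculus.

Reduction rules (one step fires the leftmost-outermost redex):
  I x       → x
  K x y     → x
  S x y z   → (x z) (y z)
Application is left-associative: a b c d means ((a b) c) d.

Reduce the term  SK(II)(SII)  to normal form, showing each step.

  start: SK(II)(SII)
  step 1: K(SII)(II(SII))
  step 2: SII

Answer: normal form = SII  (in 2 steps)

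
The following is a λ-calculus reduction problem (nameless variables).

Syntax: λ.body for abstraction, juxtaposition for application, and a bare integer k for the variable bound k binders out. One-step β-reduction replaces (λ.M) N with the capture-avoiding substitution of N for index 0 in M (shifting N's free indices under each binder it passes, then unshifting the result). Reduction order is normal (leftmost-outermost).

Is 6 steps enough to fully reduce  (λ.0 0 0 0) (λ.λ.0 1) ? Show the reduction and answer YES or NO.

Answer: YES — reaches normal form λ.0 (λ.λ.0 1) in 6 ≤ 6 steps

Working:
  start: (λ.0 0 0 0) (λ.λ.0 1)
  step 1: (λ.λ.0 1) (λ.λ.0 1) (λ.λ.0 1) (λ.λ.0 1)
  step 2: (λ.0 (λ.λ.0 1)) (λ.λ.0 1) (λ.λ.0 1)
  step 3: (λ.λ.0 1) (λ.λ.0 1) (λ.λ.0 1)
  step 4: (λ.0 (λ.λ.0 1)) (λ.λ.0 1)
  step 5: (λ.λ.0 1) (λ.λ.0 1)
  step 6: λ.0 (λ.λ.0 1)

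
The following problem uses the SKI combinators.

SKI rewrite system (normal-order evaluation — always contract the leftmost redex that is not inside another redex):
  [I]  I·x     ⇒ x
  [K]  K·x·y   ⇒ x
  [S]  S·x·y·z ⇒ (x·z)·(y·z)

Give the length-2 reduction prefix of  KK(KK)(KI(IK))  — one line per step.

  start: KK(KK)(KI(IK))
  →1  K(KI(IK))
  →2  KI

Answer: after 2 steps: KI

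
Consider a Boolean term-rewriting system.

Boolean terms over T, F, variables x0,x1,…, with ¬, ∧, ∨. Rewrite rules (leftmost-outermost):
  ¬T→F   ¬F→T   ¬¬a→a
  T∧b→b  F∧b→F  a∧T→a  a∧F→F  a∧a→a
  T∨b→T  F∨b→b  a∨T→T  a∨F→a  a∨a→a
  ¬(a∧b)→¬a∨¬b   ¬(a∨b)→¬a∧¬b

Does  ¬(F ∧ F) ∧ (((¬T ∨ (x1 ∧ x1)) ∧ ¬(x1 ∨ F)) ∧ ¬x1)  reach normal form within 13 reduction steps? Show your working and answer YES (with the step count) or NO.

  start: ¬(F ∧ F) ∧ (((¬T ∨ (x1 ∧ x1)) ∧ ¬(x1 ∨ F)) ∧ ¬x1)
  [1] (¬F ∨ ¬F) ∧ (((¬T ∨ (x1 ∧ x1)) ∧ ¬(x1 ∨ F)) ∧ ¬x1)
  [2] ¬F ∧ (((¬T ∨ (x1 ∧ x1)) ∧ ¬(x1 ∨ F)) ∧ ¬x1)
  [3] T ∧ (((¬T ∨ (x1 ∧ x1)) ∧ ¬(x1 ∨ F)) ∧ ¬x1)
  [4] ((¬T ∨ (x1 ∧ x1)) ∧ ¬(x1 ∨ F)) ∧ ¬x1
  [5] ((F ∨ (x1 ∧ x1)) ∧ ¬(x1 ∨ F)) ∧ ¬x1
  [6] ((x1 ∧ x1) ∧ ¬(x1 ∨ F)) ∧ ¬x1
  [7] (x1 ∧ ¬(x1 ∨ F)) ∧ ¬x1
  [8] (x1 ∧ (¬x1 ∧ ¬F)) ∧ ¬x1
  [9] (x1 ∧ (¬x1 ∧ T)) ∧ ¬x1
  [10] (x1 ∧ ¬x1) ∧ ¬x1

Answer: YES — reaches normal form (x1 ∧ ¬x1) ∧ ¬x1 in 10 ≤ 13 steps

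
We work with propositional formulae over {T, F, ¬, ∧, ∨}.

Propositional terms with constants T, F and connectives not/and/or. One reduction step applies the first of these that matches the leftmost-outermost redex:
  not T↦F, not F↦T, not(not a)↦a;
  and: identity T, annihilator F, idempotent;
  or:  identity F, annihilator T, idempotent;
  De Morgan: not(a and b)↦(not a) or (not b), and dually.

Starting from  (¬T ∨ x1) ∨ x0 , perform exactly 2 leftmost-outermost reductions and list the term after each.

Answer: after 2 steps: x1 ∨ x0

Derivation:
  start: (¬T ∨ x1) ∨ x0
  [1] (F ∨ x1) ∨ x0
  [2] x1 ∨ x0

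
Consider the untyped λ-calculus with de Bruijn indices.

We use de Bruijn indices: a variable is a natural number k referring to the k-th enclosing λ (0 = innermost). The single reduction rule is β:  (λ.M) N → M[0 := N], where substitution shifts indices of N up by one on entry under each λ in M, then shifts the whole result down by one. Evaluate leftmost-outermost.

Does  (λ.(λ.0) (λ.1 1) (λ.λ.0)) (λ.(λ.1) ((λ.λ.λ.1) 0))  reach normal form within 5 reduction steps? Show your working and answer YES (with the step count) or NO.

  start: (λ.(λ.0) (λ.1 1) (λ.λ.0)) (λ.(λ.1) ((λ.λ.λ.1) 0))
  step 1: (λ.0) (λ.(λ.(λ.1) ((λ.λ.λ.1) 0)) (λ.(λ.1) ((λ.λ.λ.1) 0))) (λ.λ.0)
  step 2: (λ.(λ.(λ.1) ((λ.λ.λ.1) 0)) (λ.(λ.1) ((λ.λ.λ.1) 0))) (λ.λ.0)
  step 3: (λ.(λ.1) ((λ.λ.λ.1) 0)) (λ.(λ.1) ((λ.λ.λ.1) 0))
  step 4: (λ.λ.(λ.1) ((λ.λ.λ.1) 0)) ((λ.λ.λ.1) (λ.(λ.1) ((λ.λ.λ.1) 0)))
  step 5: λ.(λ.1) ((λ.λ.λ.1) 0)

Answer: NO — after 5 steps the term is λ.(λ.1) ((λ.λ.λ.1) 0), not yet normal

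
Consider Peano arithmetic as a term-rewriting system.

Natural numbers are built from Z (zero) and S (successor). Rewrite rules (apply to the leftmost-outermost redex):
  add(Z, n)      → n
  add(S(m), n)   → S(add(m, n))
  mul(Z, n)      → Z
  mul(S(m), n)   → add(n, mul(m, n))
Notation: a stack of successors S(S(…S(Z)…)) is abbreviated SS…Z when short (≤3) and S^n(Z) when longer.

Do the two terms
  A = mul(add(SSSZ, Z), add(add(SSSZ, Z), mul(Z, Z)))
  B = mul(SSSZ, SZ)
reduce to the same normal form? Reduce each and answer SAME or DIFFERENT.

Answer: DIFFERENT — A ⇓ S^9(Z), B ⇓ SSSZ

Derivation:
Term A:
  start: mul(add(SSSZ, Z), add(add(SSSZ, Z), mul(Z, Z)))
  step 1: mul(S(add(SSZ, Z)), add(add(SSSZ, Z), mul(Z, Z)))
  step 2: add(add(add(SSSZ, Z), mul(Z, Z)), mul(add(SSZ, Z), add(add(SSSZ, Z), mul(Z, Z))))
  step 3: add(add(S(add(SSZ, Z)), mul(Z, Z)), mul(add(SSZ, Z), add(add(SSSZ, Z), mul(Z, Z))))
  step 4: add(S(add(add(SSZ, Z), mul(Z, Z))), mul(add(SSZ, Z), add(add(SSSZ, Z), mul(Z, Z))))
  step 5: S(add(add(add(SSZ, Z), mul(Z, Z)), mul(add(SSZ, Z), add(add(SSSZ, Z), mul(Z, Z)))))
  step 6: S(add(add(S(add(SZ, Z)), mul(Z, Z)), mul(add(SSZ, Z), add(add(SSSZ, Z), mul(Z, Z)))))
  step 7: S(add(S(add(add(SZ, Z), mul(Z, Z))), mul(add(SSZ, Z), add(add(SSSZ, Z), mul(Z, Z)))))
  step 8: S(S(add(add(add(SZ, Z), mul(Z, Z)), mul(add(SSZ, Z), add(add(SSSZ, Z), mul(Z, Z))))))
  step 9: S(S(add(add(S(add(Z, Z)), mul(Z, Z)), mul(add(SSZ, Z), add(add(SSSZ, Z), mul(Z, Z))))))
  step 10: S(S(add(S(add(add(Z, Z), mul(Z, Z))), mul(add(SSZ, Z), add(add(SSSZ, Z), mul(Z, Z))))))
  step 11: S(S(S(add(add(add(Z, Z), mul(Z, Z)), mul(add(SSZ, Z), add(add(SSSZ, Z), mul(Z, Z)))))))
  step 12: S(S(S(add(add(Z, mul(Z, Z)), mul(add(SSZ, Z), add(add(SSSZ, Z), mul(Z, Z)))))))
  step 13: S(S(S(add(mul(Z, Z), mul(add(SSZ, Z), add(add(SSSZ, Z), mul(Z, Z)))))))
  step 14: S(S(S(add(Z, mul(add(SSZ, Z), add(add(SSSZ, Z), mul(Z, Z)))))))
  step 15: S(S(S(mul(add(SSZ, Z), add(add(SSSZ, Z), mul(Z, Z))))))
  step 16: S(S(S(mul(S(add(SZ, Z)), add(add(SSSZ, Z), mul(Z, Z))))))
  step 17: S(S(S(add(add(add(SSSZ, Z), mul(Z, Z)), mul(add(SZ, Z), add(add(SSSZ, Z), mul(Z, Z)))))))
  step 18: S(S(S(add(add(S(add(SSZ, Z)), mul(Z, Z)), mul(add(SZ, Z), add(add(SSSZ, Z), mul(Z, Z)))))))
  step 19: S(S(S(add(S(add(add(SSZ, Z), mul(Z, Z))), mul(add(SZ, Z), add(add(SSSZ, Z), mul(Z, Z)))))))
  step 20: S(S(S(S(add(add(add(SSZ, Z), mul(Z, Z)), mul(add(SZ, Z), add(add(SSSZ, Z), mul(Z, Z))))))))
  step 21: S(S(S(S(add(add(S(add(SZ, Z)), mul(Z, Z)), mul(add(SZ, Z), add(add(SSSZ, Z), mul(Z, Z))))))))
  step 22: S(S(S(S(add(S(add(add(SZ, Z), mul(Z, Z))), mul(add(SZ, Z), add(add(SSSZ, Z), mul(Z, Z))))))))
  step 23: S(S(S(S(S(add(add(add(SZ, Z), mul(Z, Z)), mul(add(SZ, Z), add(add(SSSZ, Z), mul(Z, Z)))))))))
  step 24: S(S(S(S(S(add(add(S(add(Z, Z)), mul(Z, Z)), mul(add(SZ, Z), add(add(SSSZ, Z), mul(Z, Z)))))))))
  step 25: S(S(S(S(S(add(S(add(add(Z, Z), mul(Z, Z))), mul(add(SZ, Z), add(add(SSSZ, Z), mul(Z, Z)))))))))
  step 26: S(S(S(S(S(S(add(add(add(Z, Z), mul(Z, Z)), mul(add(SZ, Z), add(add(SSSZ, Z), mul(Z, Z))))))))))
  step 27: S(S(S(S(S(S(add(add(Z, mul(Z, Z)), mul(add(SZ, Z), add(add(SSSZ, Z), mul(Z, Z))))))))))
  step 28: S(S(S(S(S(S(add(mul(Z, Z), mul(add(SZ, Z), add(add(SSSZ, Z), mul(Z, Z))))))))))
  step 29: S(S(S(S(S(S(add(Z, mul(add(SZ, Z), add(add(SSSZ, Z), mul(Z, Z))))))))))
  step 30: S(S(S(S(S(S(mul(add(SZ, Z), add(add(SSSZ, Z), mul(Z, Z)))))))))
  step 31: S(S(S(S(S(S(mul(S(add(Z, Z)), add(add(SSSZ, Z), mul(Z, Z)))))))))
  step 32: S(S(S(S(S(S(add(add(add(SSSZ, Z), mul(Z, Z)), mul(add(Z, Z), add(add(SSSZ, Z), mul(Z, Z))))))))))
  step 33: S(S(S(S(S(S(add(add(S(add(SSZ, Z)), mul(Z, Z)), mul(add(Z, Z), add(add(SSSZ, Z), mul(Z, Z))))))))))
  step 34: S(S(S(S(S(S(add(S(add(add(SSZ, Z), mul(Z, Z))), mul(add(Z, Z), add(add(SSSZ, Z), mul(Z, Z))))))))))
  step 35: S(S(S(S(S(S(S(add(add(add(SSZ, Z), mul(Z, Z)), mul(add(Z, Z), add(add(SSSZ, Z), mul(Z, Z)))))))))))
  step 36: S(S(S(S(S(S(S(add(add(S(add(SZ, Z)), mul(Z, Z)), mul(add(Z, Z), add(add(SSSZ, Z), mul(Z, Z)))))))))))
  step 37: S(S(S(S(S(S(S(add(S(add(add(SZ, Z), mul(Z, Z))), mul(add(Z, Z), add(add(SSSZ, Z), mul(Z, Z)))))))))))
  step 38: S(S(S(S(S(S(S(S(add(add(add(SZ, Z), mul(Z, Z)), mul(add(Z, Z), add(add(SSSZ, Z), mul(Z, Z))))))))))))
  step 39: S(S(S(S(S(S(S(S(add(add(S(add(Z, Z)), mul(Z, Z)), mul(add(Z, Z), add(add(SSSZ, Z), mul(Z, Z))))))))))))
  step 40: S(S(S(S(S(S(S(S(add(S(add(add(Z, Z), mul(Z, Z))), mul(add(Z, Z), add(add(SSSZ, Z), mul(Z, Z))))))))))))
  step 41: S(S(S(S(S(S(S(S(S(add(add(add(Z, Z), mul(Z, Z)), mul(add(Z, Z), add(add(SSSZ, Z), mul(Z, Z)))))))))))))
  step 42: S(S(S(S(S(S(S(S(S(add(add(Z, mul(Z, Z)), mul(add(Z, Z), add(add(SSSZ, Z), mul(Z, Z)))))))))))))
  step 43: S(S(S(S(S(S(S(S(S(add(mul(Z, Z), mul(add(Z, Z), add(add(SSSZ, Z), mul(Z, Z)))))))))))))
  step 44: S(S(S(S(S(S(S(S(S(add(Z, mul(add(Z, Z), add(add(SSSZ, Z), mul(Z, Z)))))))))))))
  step 45: S(S(S(S(S(S(S(S(S(mul(add(Z, Z), add(add(SSSZ, Z), mul(Z, Z))))))))))))
  step 46: S(S(S(S(S(S(S(S(S(mul(Z, add(add(SSSZ, Z), mul(Z, Z))))))))))))
  step 47: S^9(Z)

Term B:
  start: mul(SSSZ, SZ)
  step 1: add(SZ, mul(SSZ, SZ))
  step 2: S(add(Z, mul(SSZ, SZ)))
  step 3: S(mul(SSZ, SZ))
  step 4: S(add(SZ, mul(SZ, SZ)))
  step 5: S(S(add(Z, mul(SZ, SZ))))
  step 6: S(S(mul(SZ, SZ)))
  step 7: S(S(add(SZ, mul(Z, SZ))))
  step 8: S(S(S(add(Z, mul(Z, SZ)))))
  step 9: S(S(S(mul(Z, SZ))))
  step 10: SSSZ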